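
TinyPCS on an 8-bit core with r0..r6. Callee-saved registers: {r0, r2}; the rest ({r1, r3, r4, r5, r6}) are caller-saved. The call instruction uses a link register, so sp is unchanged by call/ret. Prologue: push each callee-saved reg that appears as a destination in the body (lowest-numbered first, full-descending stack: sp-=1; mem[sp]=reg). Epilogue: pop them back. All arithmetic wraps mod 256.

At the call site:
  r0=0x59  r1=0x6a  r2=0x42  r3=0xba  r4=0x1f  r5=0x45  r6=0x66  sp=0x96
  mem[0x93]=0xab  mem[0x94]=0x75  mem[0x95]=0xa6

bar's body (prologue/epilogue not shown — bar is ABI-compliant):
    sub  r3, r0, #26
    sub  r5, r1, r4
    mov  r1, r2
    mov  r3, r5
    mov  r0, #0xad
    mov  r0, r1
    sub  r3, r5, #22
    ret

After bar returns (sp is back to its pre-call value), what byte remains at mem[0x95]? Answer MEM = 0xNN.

prologue: push r0 -> mem[0x95]=0x59, sp=0x95
body[0] sub  r3, r0, #26 -> r3=0x3f
body[1] sub  r5, r1, r4 -> r5=0x4b
body[2] mov  r1, r2 -> r1=0x42
body[3] mov  r3, r5 -> r3=0x4b
body[4] mov  r0, #0xad -> r0=0xad
body[5] mov  r0, r1 -> r0=0x42
body[6] sub  r3, r5, #22 -> r3=0x35
epilogue: pop r0=0x59, sp=0x96
prologue pushed ['r0'] at ['0x95']

MEM = 0x59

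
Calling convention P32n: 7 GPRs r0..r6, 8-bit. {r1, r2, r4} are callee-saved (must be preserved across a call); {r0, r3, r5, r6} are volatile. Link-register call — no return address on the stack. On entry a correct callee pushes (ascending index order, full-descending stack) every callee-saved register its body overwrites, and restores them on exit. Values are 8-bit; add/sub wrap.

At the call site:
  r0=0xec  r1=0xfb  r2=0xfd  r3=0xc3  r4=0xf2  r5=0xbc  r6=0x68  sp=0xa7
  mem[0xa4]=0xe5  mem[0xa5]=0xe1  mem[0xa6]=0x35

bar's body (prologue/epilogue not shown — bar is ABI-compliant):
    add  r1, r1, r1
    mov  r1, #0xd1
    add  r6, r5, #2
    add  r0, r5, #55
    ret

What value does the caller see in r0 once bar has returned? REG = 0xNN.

REG = 0xf3

prologue: push r1 → mem[0xa6]=0xfb, sp=0xa6
body[0] add  r1, r1, r1 → r1=0xf6
body[1] mov  r1, #0xd1 → r1=0xd1
body[2] add  r6, r5, #2 → r6=0xbe
body[3] add  r0, r5, #55 → r0=0xf3
epilogue: pop r1=0xfb, sp=0xa7
r0 is caller-saved → body value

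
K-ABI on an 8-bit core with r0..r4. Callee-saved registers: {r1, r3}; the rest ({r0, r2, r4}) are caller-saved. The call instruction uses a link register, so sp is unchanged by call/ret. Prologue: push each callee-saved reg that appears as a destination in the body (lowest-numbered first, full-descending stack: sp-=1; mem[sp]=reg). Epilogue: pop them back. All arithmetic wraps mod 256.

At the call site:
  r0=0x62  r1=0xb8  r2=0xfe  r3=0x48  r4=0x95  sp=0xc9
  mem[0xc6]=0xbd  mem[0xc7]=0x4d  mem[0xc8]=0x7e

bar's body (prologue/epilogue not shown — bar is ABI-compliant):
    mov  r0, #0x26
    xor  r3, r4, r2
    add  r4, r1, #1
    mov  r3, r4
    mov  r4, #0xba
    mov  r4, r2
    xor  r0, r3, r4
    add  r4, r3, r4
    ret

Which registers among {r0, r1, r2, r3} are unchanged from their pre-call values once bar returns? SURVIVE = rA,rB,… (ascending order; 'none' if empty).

prologue: push r3 → mem[0xc8]=0x48, sp=0xc8
body[0] mov  r0, #0x26 → r0=0x26
body[1] xor  r3, r4, r2 → r3=0x6b
body[2] add  r4, r1, #1 → r4=0xb9
body[3] mov  r3, r4 → r3=0xb9
body[4] mov  r4, #0xba → r4=0xba
body[5] mov  r4, r2 → r4=0xfe
body[6] xor  r0, r3, r4 → r0=0x47
body[7] add  r4, r3, r4 → r4=0xb7
epilogue: pop r3=0x48, sp=0xc9
r0: caller-saved, written=True
r1: callee-saved, written=False
r2: caller-saved, written=False
r3: callee-saved, written=True

SURVIVE = r1,r2,r3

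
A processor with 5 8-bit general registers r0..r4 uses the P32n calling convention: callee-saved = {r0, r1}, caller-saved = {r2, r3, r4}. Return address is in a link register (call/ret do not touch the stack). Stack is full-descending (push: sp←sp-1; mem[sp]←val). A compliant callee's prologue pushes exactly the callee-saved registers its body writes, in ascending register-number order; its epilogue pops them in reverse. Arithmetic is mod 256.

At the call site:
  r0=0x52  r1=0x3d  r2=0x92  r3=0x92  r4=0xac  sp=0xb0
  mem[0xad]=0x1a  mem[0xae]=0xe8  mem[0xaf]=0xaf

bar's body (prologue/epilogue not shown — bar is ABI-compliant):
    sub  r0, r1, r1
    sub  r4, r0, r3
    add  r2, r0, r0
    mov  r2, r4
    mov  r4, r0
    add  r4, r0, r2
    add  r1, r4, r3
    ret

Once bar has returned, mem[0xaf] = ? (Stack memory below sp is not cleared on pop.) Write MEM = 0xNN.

MEM = 0x52

prologue: push r0 → mem[0xaf]=0x52, sp=0xaf
prologue: push r1 → mem[0xae]=0x3d, sp=0xae
body[0] sub  r0, r1, r1 → r0=0x00
body[1] sub  r4, r0, r3 → r4=0x6e
body[2] add  r2, r0, r0 → r2=0x00
body[3] mov  r2, r4 → r2=0x6e
body[4] mov  r4, r0 → r4=0x00
body[5] add  r4, r0, r2 → r4=0x6e
body[6] add  r1, r4, r3 → r1=0x00
epilogue: pop r1=0x3d, sp=0xaf
epilogue: pop r0=0x52, sp=0xb0
prologue pushed ['r0', 'r1'] at ['0xaf', '0xae']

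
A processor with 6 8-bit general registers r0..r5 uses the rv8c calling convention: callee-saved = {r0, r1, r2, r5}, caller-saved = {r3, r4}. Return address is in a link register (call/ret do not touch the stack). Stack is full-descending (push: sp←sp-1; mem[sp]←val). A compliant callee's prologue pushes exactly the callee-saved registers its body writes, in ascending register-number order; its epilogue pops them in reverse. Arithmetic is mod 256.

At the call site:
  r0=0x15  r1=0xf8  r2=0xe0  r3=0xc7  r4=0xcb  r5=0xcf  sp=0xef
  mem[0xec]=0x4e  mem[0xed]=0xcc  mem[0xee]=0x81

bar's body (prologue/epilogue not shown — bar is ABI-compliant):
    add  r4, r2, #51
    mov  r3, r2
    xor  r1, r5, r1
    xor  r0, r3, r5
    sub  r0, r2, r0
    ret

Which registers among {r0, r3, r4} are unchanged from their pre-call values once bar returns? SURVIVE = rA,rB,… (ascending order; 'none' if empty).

prologue: push r0 → mem[0xee]=0x15, sp=0xee
prologue: push r1 → mem[0xed]=0xf8, sp=0xed
body[0] add  r4, r2, #51 → r4=0x13
body[1] mov  r3, r2 → r3=0xe0
body[2] xor  r1, r5, r1 → r1=0x37
body[3] xor  r0, r3, r5 → r0=0x2f
body[4] sub  r0, r2, r0 → r0=0xb1
epilogue: pop r1=0xf8, sp=0xee
epilogue: pop r0=0x15, sp=0xef
r0: callee-saved, written=True
r3: caller-saved, written=True
r4: caller-saved, written=True

SURVIVE = r0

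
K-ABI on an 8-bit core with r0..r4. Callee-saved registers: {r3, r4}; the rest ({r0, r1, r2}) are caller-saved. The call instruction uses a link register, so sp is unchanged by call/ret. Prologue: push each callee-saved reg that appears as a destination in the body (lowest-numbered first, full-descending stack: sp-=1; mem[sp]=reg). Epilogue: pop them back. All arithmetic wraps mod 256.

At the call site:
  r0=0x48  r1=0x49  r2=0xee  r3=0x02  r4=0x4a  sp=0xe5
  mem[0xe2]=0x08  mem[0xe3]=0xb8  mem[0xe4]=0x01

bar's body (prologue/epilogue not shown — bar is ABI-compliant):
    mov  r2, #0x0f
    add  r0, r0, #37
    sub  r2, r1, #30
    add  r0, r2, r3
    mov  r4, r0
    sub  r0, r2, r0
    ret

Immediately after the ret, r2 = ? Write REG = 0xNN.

prologue: push r4 → mem[0xe4]=0x4a, sp=0xe4
body[0] mov  r2, #0x0f → r2=0x0f
body[1] add  r0, r0, #37 → r0=0x6d
body[2] sub  r2, r1, #30 → r2=0x2b
body[3] add  r0, r2, r3 → r0=0x2d
body[4] mov  r4, r0 → r4=0x2d
body[5] sub  r0, r2, r0 → r0=0xfe
epilogue: pop r4=0x4a, sp=0xe5
r2 is caller-saved → body value

REG = 0x2b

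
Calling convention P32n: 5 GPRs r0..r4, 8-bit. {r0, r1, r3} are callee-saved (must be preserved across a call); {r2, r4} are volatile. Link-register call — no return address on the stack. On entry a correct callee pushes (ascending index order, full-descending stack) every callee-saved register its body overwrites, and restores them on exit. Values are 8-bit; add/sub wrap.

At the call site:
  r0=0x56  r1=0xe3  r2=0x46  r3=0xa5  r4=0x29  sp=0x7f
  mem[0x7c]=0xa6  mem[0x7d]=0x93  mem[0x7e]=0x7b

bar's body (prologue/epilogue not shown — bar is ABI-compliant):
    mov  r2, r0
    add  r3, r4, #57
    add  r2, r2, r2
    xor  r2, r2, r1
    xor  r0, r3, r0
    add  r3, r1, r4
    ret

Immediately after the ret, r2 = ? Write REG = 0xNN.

prologue: push r0 → mem[0x7e]=0x56, sp=0x7e
prologue: push r3 → mem[0x7d]=0xa5, sp=0x7d
body[0] mov  r2, r0 → r2=0x56
body[1] add  r3, r4, #57 → r3=0x62
body[2] add  r2, r2, r2 → r2=0xac
body[3] xor  r2, r2, r1 → r2=0x4f
body[4] xor  r0, r3, r0 → r0=0x34
body[5] add  r3, r1, r4 → r3=0x0c
epilogue: pop r3=0xa5, sp=0x7e
epilogue: pop r0=0x56, sp=0x7f
r2 is caller-saved → body value

REG = 0x4f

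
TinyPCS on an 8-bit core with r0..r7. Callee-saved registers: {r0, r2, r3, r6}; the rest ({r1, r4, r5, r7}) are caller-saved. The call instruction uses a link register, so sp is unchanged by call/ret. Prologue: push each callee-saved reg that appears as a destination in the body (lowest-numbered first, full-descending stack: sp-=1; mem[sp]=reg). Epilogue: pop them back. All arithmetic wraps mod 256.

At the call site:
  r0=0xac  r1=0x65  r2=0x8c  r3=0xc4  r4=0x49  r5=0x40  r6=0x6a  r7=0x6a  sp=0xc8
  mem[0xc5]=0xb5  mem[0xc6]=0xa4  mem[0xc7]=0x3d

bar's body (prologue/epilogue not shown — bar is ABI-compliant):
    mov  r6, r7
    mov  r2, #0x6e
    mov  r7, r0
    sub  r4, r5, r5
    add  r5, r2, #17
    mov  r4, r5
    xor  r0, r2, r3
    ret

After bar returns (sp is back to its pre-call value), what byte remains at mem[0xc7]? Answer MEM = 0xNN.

MEM = 0xac

prologue: push r0 → mem[0xc7]=0xac, sp=0xc7
prologue: push r2 → mem[0xc6]=0x8c, sp=0xc6
prologue: push r6 → mem[0xc5]=0x6a, sp=0xc5
body[0] mov  r6, r7 → r6=0x6a
body[1] mov  r2, #0x6e → r2=0x6e
body[2] mov  r7, r0 → r7=0xac
body[3] sub  r4, r5, r5 → r4=0x00
body[4] add  r5, r2, #17 → r5=0x7f
body[5] mov  r4, r5 → r4=0x7f
body[6] xor  r0, r2, r3 → r0=0xaa
epilogue: pop r6=0x6a, sp=0xc6
epilogue: pop r2=0x8c, sp=0xc7
epilogue: pop r0=0xac, sp=0xc8
prologue pushed ['r0', 'r2', 'r6'] at ['0xc7', '0xc6', '0xc5']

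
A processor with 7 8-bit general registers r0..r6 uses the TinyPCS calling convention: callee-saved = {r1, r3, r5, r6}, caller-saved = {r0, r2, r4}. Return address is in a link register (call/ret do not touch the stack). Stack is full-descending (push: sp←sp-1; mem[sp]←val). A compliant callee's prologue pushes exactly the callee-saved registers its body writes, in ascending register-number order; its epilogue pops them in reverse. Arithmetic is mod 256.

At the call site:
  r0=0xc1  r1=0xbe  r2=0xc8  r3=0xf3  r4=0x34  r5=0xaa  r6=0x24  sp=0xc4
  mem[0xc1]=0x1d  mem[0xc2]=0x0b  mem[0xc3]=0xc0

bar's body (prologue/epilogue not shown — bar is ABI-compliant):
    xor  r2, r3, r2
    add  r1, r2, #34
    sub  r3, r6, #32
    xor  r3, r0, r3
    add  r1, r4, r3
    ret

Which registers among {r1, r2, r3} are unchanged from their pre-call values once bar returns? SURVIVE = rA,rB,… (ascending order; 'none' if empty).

SURVIVE = r1,r3

prologue: push r1 → mem[0xc3]=0xbe, sp=0xc3
prologue: push r3 → mem[0xc2]=0xf3, sp=0xc2
body[0] xor  r2, r3, r2 → r2=0x3b
body[1] add  r1, r2, #34 → r1=0x5d
body[2] sub  r3, r6, #32 → r3=0x04
body[3] xor  r3, r0, r3 → r3=0xc5
body[4] add  r1, r4, r3 → r1=0xf9
epilogue: pop r3=0xf3, sp=0xc3
epilogue: pop r1=0xbe, sp=0xc4
r1: callee-saved, written=True
r2: caller-saved, written=True
r3: callee-saved, written=True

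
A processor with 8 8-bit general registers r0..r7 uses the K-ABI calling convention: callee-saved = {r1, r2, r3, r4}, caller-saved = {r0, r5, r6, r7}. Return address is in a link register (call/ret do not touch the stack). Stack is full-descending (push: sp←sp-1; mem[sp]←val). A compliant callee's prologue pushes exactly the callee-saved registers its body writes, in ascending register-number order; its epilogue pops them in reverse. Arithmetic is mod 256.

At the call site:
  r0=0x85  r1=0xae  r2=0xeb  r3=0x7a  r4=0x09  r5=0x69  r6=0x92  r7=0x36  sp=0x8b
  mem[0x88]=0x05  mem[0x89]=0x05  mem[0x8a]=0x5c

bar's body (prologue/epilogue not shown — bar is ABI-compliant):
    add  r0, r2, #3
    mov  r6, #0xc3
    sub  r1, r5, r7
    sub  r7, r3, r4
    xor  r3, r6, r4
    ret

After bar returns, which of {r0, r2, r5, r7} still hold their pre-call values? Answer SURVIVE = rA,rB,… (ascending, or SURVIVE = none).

prologue: push r1 → mem[0x8a]=0xae, sp=0x8a
prologue: push r3 → mem[0x89]=0x7a, sp=0x89
body[0] add  r0, r2, #3 → r0=0xee
body[1] mov  r6, #0xc3 → r6=0xc3
body[2] sub  r1, r5, r7 → r1=0x33
body[3] sub  r7, r3, r4 → r7=0x71
body[4] xor  r3, r6, r4 → r3=0xca
epilogue: pop r3=0x7a, sp=0x8a
epilogue: pop r1=0xae, sp=0x8b
r0: caller-saved, written=True
r2: callee-saved, written=False
r5: caller-saved, written=False
r7: caller-saved, written=True

SURVIVE = r2,r5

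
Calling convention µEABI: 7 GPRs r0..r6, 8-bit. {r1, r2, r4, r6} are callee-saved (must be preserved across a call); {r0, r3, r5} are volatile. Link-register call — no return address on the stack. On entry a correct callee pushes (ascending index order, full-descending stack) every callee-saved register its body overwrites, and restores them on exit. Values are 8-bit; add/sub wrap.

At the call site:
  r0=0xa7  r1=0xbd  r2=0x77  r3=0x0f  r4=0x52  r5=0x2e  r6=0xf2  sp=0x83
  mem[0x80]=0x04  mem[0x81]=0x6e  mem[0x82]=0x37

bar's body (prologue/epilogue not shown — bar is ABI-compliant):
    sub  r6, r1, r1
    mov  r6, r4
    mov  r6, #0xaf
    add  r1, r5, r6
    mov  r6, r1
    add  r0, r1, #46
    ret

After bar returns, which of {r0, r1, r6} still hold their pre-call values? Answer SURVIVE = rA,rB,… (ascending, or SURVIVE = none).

prologue: push r1 -> mem[0x82]=0xbd, sp=0x82
prologue: push r6 -> mem[0x81]=0xf2, sp=0x81
body[0] sub  r6, r1, r1 -> r6=0x00
body[1] mov  r6, r4 -> r6=0x52
body[2] mov  r6, #0xaf -> r6=0xaf
body[3] add  r1, r5, r6 -> r1=0xdd
body[4] mov  r6, r1 -> r6=0xdd
body[5] add  r0, r1, #46 -> r0=0x0b
epilogue: pop r6=0xf2, sp=0x82
epilogue: pop r1=0xbd, sp=0x83
r0: caller-saved, written=True
r1: callee-saved, written=True
r6: callee-saved, written=True

SURVIVE = r1,r6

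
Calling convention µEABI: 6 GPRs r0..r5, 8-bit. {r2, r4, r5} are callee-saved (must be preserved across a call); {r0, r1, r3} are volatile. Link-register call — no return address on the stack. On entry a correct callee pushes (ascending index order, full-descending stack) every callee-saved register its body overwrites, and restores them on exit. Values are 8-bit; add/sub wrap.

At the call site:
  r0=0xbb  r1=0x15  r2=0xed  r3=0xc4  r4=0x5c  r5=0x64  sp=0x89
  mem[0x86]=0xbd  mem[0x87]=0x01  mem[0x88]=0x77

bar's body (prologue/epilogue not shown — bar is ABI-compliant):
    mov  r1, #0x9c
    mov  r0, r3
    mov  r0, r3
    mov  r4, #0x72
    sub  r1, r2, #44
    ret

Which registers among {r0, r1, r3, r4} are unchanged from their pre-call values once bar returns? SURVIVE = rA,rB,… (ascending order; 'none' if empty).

prologue: push r4 → mem[0x88]=0x5c, sp=0x88
body[0] mov  r1, #0x9c → r1=0x9c
body[1] mov  r0, r3 → r0=0xc4
body[2] mov  r0, r3 → r0=0xc4
body[3] mov  r4, #0x72 → r4=0x72
body[4] sub  r1, r2, #44 → r1=0xc1
epilogue: pop r4=0x5c, sp=0x89
r0: caller-saved, written=True
r1: caller-saved, written=True
r3: caller-saved, written=False
r4: callee-saved, written=True

SURVIVE = r3,r4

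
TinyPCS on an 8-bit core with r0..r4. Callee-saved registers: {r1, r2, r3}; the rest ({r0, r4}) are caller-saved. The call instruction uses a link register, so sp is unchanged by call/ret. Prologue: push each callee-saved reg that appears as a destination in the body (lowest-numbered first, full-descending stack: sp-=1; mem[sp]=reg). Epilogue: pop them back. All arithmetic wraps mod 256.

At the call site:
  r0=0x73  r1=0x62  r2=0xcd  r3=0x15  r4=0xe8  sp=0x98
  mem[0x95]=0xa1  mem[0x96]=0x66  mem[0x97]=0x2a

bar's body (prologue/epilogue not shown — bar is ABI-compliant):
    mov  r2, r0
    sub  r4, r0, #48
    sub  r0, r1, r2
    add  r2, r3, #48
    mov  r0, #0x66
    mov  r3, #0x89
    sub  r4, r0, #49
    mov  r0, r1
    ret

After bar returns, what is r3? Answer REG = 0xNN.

prologue: push r2 → mem[0x97]=0xcd, sp=0x97
prologue: push r3 → mem[0x96]=0x15, sp=0x96
body[0] mov  r2, r0 → r2=0x73
body[1] sub  r4, r0, #48 → r4=0x43
body[2] sub  r0, r1, r2 → r0=0xef
body[3] add  r2, r3, #48 → r2=0x45
body[4] mov  r0, #0x66 → r0=0x66
body[5] mov  r3, #0x89 → r3=0x89
body[6] sub  r4, r0, #49 → r4=0x35
body[7] mov  r0, r1 → r0=0x62
epilogue: pop r3=0x15, sp=0x97
epilogue: pop r2=0xcd, sp=0x98
r3 is callee-saved → restored

REG = 0x15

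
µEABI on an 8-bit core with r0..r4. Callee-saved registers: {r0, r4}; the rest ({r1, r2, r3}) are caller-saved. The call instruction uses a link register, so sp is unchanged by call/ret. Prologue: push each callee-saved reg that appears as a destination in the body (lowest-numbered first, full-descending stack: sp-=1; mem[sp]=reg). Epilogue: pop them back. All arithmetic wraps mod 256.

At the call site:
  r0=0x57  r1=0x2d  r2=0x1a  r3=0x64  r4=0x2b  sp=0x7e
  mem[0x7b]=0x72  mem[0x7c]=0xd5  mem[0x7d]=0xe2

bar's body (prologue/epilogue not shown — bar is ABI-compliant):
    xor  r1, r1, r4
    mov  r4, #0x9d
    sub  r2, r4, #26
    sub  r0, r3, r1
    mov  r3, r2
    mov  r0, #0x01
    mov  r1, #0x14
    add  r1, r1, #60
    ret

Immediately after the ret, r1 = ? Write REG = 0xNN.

prologue: push r0 → mem[0x7d]=0x57, sp=0x7d
prologue: push r4 → mem[0x7c]=0x2b, sp=0x7c
body[0] xor  r1, r1, r4 → r1=0x06
body[1] mov  r4, #0x9d → r4=0x9d
body[2] sub  r2, r4, #26 → r2=0x83
body[3] sub  r0, r3, r1 → r0=0x5e
body[4] mov  r3, r2 → r3=0x83
body[5] mov  r0, #0x01 → r0=0x01
body[6] mov  r1, #0x14 → r1=0x14
body[7] add  r1, r1, #60 → r1=0x50
epilogue: pop r4=0x2b, sp=0x7d
epilogue: pop r0=0x57, sp=0x7e
r1 is caller-saved → body value

REG = 0x50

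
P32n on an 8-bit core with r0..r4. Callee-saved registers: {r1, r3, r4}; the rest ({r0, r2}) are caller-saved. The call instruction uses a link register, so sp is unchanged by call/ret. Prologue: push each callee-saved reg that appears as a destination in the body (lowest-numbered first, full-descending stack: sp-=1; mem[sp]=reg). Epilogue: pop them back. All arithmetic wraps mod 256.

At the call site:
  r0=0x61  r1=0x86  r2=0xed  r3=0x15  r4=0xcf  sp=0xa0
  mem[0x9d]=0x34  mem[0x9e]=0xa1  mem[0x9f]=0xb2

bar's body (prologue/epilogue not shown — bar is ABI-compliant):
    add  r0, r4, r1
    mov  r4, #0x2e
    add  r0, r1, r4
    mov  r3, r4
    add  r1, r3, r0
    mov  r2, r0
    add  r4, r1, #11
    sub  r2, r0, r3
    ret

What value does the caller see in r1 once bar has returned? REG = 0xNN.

REG = 0x86

prologue: push r1 → mem[0x9f]=0x86, sp=0x9f
prologue: push r3 → mem[0x9e]=0x15, sp=0x9e
prologue: push r4 → mem[0x9d]=0xcf, sp=0x9d
body[0] add  r0, r4, r1 → r0=0x55
body[1] mov  r4, #0x2e → r4=0x2e
body[2] add  r0, r1, r4 → r0=0xb4
body[3] mov  r3, r4 → r3=0x2e
body[4] add  r1, r3, r0 → r1=0xe2
body[5] mov  r2, r0 → r2=0xb4
body[6] add  r4, r1, #11 → r4=0xed
body[7] sub  r2, r0, r3 → r2=0x86
epilogue: pop r4=0xcf, sp=0x9e
epilogue: pop r3=0x15, sp=0x9f
epilogue: pop r1=0x86, sp=0xa0
r1 is callee-saved → restored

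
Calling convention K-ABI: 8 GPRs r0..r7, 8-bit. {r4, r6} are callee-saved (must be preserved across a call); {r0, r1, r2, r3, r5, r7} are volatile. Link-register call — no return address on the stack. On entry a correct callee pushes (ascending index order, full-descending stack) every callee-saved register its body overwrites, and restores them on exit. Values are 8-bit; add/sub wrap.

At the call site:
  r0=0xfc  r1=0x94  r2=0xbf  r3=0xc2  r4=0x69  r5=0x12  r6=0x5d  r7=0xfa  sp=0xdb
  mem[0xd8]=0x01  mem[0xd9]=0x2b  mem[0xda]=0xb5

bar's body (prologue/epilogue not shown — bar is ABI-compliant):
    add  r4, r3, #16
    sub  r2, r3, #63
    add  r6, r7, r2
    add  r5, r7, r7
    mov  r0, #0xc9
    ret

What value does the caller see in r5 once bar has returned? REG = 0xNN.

REG = 0xf4

prologue: push r4 -> mem[0xda]=0x69, sp=0xda
prologue: push r6 -> mem[0xd9]=0x5d, sp=0xd9
body[0] add  r4, r3, #16 -> r4=0xd2
body[1] sub  r2, r3, #63 -> r2=0x83
body[2] add  r6, r7, r2 -> r6=0x7d
body[3] add  r5, r7, r7 -> r5=0xf4
body[4] mov  r0, #0xc9 -> r0=0xc9
epilogue: pop r6=0x5d, sp=0xda
epilogue: pop r4=0x69, sp=0xdb
r5 is caller-saved -> body value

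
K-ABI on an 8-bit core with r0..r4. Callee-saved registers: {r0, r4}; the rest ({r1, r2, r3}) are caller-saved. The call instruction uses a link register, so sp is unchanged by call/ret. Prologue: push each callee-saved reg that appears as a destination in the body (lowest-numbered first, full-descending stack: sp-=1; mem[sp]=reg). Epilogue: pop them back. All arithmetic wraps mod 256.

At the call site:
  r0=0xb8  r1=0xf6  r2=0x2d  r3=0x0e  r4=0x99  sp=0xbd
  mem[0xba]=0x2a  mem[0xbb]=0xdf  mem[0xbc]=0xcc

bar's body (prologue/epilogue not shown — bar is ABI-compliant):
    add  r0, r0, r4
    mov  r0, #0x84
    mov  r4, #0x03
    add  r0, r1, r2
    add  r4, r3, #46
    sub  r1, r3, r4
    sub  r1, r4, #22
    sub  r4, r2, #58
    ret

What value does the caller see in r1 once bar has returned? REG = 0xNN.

prologue: push r0 -> mem[0xbc]=0xb8, sp=0xbc
prologue: push r4 -> mem[0xbb]=0x99, sp=0xbb
body[0] add  r0, r0, r4 -> r0=0x51
body[1] mov  r0, #0x84 -> r0=0x84
body[2] mov  r4, #0x03 -> r4=0x03
body[3] add  r0, r1, r2 -> r0=0x23
body[4] add  r4, r3, #46 -> r4=0x3c
body[5] sub  r1, r3, r4 -> r1=0xd2
body[6] sub  r1, r4, #22 -> r1=0x26
body[7] sub  r4, r2, #58 -> r4=0xf3
epilogue: pop r4=0x99, sp=0xbc
epilogue: pop r0=0xb8, sp=0xbd
r1 is caller-saved -> body value

REG = 0x26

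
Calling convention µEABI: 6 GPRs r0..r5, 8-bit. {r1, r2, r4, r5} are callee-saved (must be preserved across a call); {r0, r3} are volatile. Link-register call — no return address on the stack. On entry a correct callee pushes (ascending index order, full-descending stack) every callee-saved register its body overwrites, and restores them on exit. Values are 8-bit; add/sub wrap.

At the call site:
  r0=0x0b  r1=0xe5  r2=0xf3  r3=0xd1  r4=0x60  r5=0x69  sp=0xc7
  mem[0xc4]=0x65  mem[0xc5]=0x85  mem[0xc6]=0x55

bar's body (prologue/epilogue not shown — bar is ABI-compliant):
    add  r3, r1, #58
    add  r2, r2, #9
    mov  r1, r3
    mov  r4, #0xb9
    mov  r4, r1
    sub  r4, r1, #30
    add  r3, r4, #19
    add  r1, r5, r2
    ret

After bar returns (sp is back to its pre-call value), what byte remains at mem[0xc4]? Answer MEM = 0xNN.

prologue: push r1 -> mem[0xc6]=0xe5, sp=0xc6
prologue: push r2 -> mem[0xc5]=0xf3, sp=0xc5
prologue: push r4 -> mem[0xc4]=0x60, sp=0xc4
body[0] add  r3, r1, #58 -> r3=0x1f
body[1] add  r2, r2, #9 -> r2=0xfc
body[2] mov  r1, r3 -> r1=0x1f
body[3] mov  r4, #0xb9 -> r4=0xb9
body[4] mov  r4, r1 -> r4=0x1f
body[5] sub  r4, r1, #30 -> r4=0x01
body[6] add  r3, r4, #19 -> r3=0x14
body[7] add  r1, r5, r2 -> r1=0x65
epilogue: pop r4=0x60, sp=0xc5
epilogue: pop r2=0xf3, sp=0xc6
epilogue: pop r1=0xe5, sp=0xc7
prologue pushed ['r1', 'r2', 'r4'] at ['0xc6', '0xc5', '0xc4']

MEM = 0x60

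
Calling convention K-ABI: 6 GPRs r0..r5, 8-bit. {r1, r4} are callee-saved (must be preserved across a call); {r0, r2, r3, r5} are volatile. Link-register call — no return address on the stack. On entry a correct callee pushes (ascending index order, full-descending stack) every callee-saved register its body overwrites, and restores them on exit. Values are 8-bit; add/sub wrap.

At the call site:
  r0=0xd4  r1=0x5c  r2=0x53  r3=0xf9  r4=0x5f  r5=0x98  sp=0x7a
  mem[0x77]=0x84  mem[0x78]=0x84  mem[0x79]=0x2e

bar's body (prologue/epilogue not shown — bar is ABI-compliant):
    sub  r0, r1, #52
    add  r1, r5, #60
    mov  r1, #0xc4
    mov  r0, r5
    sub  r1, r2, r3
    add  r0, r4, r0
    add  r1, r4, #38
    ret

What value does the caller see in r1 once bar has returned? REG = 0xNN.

prologue: push r1 -> mem[0x79]=0x5c, sp=0x79
body[0] sub  r0, r1, #52 -> r0=0x28
body[1] add  r1, r5, #60 -> r1=0xd4
body[2] mov  r1, #0xc4 -> r1=0xc4
body[3] mov  r0, r5 -> r0=0x98
body[4] sub  r1, r2, r3 -> r1=0x5a
body[5] add  r0, r4, r0 -> r0=0xf7
body[6] add  r1, r4, #38 -> r1=0x85
epilogue: pop r1=0x5c, sp=0x7a
r1 is callee-saved -> restored

REG = 0x5c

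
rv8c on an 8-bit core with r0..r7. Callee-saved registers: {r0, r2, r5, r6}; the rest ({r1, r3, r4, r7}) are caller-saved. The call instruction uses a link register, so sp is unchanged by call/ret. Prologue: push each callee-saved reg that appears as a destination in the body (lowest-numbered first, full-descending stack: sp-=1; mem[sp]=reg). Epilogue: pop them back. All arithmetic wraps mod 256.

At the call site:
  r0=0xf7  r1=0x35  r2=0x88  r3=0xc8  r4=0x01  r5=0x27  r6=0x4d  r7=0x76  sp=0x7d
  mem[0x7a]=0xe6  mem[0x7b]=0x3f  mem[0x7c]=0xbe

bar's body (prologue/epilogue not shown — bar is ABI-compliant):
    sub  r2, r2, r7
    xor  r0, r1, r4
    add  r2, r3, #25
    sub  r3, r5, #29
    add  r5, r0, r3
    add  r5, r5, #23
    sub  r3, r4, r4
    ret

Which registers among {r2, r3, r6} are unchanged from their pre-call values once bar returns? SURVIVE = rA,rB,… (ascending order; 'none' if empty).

prologue: push r0 → mem[0x7c]=0xf7, sp=0x7c
prologue: push r2 → mem[0x7b]=0x88, sp=0x7b
prologue: push r5 → mem[0x7a]=0x27, sp=0x7a
body[0] sub  r2, r2, r7 → r2=0x12
body[1] xor  r0, r1, r4 → r0=0x34
body[2] add  r2, r3, #25 → r2=0xe1
body[3] sub  r3, r5, #29 → r3=0x0a
body[4] add  r5, r0, r3 → r5=0x3e
body[5] add  r5, r5, #23 → r5=0x55
body[6] sub  r3, r4, r4 → r3=0x00
epilogue: pop r5=0x27, sp=0x7b
epilogue: pop r2=0x88, sp=0x7c
epilogue: pop r0=0xf7, sp=0x7d
r2: callee-saved, written=True
r3: caller-saved, written=True
r6: callee-saved, written=False

SURVIVE = r2,r6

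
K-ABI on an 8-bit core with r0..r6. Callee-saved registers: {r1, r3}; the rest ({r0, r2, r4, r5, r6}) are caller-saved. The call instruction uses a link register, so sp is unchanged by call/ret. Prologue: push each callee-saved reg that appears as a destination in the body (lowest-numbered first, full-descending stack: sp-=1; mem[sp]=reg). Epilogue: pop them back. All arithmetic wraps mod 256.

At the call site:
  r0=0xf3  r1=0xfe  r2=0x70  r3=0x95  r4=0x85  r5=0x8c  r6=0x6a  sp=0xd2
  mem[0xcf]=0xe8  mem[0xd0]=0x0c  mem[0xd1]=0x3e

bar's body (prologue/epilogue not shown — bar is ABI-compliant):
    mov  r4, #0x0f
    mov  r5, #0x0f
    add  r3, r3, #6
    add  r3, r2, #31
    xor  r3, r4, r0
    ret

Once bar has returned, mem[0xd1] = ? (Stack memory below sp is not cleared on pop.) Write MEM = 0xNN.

prologue: push r3 → mem[0xd1]=0x95, sp=0xd1
body[0] mov  r4, #0x0f → r4=0x0f
body[1] mov  r5, #0x0f → r5=0x0f
body[2] add  r3, r3, #6 → r3=0x9b
body[3] add  r3, r2, #31 → r3=0x8f
body[4] xor  r3, r4, r0 → r3=0xfc
epilogue: pop r3=0x95, sp=0xd2
prologue pushed ['r3'] at ['0xd1']

MEM = 0x95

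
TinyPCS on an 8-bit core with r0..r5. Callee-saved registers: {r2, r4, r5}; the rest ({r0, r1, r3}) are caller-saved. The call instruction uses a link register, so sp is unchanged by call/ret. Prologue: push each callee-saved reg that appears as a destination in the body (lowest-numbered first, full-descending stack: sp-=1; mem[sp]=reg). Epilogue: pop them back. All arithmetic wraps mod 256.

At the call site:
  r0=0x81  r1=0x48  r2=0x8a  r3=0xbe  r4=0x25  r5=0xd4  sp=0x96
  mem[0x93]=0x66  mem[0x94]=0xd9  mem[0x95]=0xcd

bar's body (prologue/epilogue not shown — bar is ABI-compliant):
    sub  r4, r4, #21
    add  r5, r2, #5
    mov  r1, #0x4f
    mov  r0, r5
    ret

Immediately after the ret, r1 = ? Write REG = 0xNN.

prologue: push r4 → mem[0x95]=0x25, sp=0x95
prologue: push r5 → mem[0x94]=0xd4, sp=0x94
body[0] sub  r4, r4, #21 → r4=0x10
body[1] add  r5, r2, #5 → r5=0x8f
body[2] mov  r1, #0x4f → r1=0x4f
body[3] mov  r0, r5 → r0=0x8f
epilogue: pop r5=0xd4, sp=0x95
epilogue: pop r4=0x25, sp=0x96
r1 is caller-saved → body value

REG = 0x4f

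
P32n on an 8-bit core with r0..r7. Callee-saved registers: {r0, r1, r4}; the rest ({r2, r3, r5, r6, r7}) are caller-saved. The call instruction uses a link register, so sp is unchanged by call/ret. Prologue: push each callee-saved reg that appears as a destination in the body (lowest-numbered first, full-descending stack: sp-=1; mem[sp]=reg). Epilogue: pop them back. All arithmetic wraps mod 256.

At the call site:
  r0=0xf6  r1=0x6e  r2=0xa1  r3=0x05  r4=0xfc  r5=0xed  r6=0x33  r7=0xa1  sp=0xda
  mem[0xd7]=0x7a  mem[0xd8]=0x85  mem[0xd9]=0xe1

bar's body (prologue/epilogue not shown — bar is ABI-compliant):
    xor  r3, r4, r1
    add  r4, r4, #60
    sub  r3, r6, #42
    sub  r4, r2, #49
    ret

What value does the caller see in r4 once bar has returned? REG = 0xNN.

prologue: push r4 -> mem[0xd9]=0xfc, sp=0xd9
body[0] xor  r3, r4, r1 -> r3=0x92
body[1] add  r4, r4, #60 -> r4=0x38
body[2] sub  r3, r6, #42 -> r3=0x09
body[3] sub  r4, r2, #49 -> r4=0x70
epilogue: pop r4=0xfc, sp=0xda
r4 is callee-saved -> restored

REG = 0xfc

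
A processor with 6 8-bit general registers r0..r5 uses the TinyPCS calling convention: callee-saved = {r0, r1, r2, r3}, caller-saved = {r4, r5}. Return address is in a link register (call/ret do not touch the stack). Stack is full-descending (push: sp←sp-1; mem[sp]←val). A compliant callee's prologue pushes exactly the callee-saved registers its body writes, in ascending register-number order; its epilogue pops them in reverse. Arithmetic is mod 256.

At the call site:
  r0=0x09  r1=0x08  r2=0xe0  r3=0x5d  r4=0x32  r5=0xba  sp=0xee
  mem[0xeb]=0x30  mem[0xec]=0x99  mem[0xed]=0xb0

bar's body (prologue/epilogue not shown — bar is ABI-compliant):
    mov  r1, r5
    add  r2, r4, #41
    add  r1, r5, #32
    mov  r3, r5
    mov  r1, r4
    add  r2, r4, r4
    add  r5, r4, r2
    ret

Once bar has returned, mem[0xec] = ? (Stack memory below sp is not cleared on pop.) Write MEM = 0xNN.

MEM = 0xe0

prologue: push r1 -> mem[0xed]=0x08, sp=0xed
prologue: push r2 -> mem[0xec]=0xe0, sp=0xec
prologue: push r3 -> mem[0xeb]=0x5d, sp=0xeb
body[0] mov  r1, r5 -> r1=0xba
body[1] add  r2, r4, #41 -> r2=0x5b
body[2] add  r1, r5, #32 -> r1=0xda
body[3] mov  r3, r5 -> r3=0xba
body[4] mov  r1, r4 -> r1=0x32
body[5] add  r2, r4, r4 -> r2=0x64
body[6] add  r5, r4, r2 -> r5=0x96
epilogue: pop r3=0x5d, sp=0xec
epilogue: pop r2=0xe0, sp=0xed
epilogue: pop r1=0x08, sp=0xee
prologue pushed ['r1', 'r2', 'r3'] at ['0xed', '0xec', '0xeb']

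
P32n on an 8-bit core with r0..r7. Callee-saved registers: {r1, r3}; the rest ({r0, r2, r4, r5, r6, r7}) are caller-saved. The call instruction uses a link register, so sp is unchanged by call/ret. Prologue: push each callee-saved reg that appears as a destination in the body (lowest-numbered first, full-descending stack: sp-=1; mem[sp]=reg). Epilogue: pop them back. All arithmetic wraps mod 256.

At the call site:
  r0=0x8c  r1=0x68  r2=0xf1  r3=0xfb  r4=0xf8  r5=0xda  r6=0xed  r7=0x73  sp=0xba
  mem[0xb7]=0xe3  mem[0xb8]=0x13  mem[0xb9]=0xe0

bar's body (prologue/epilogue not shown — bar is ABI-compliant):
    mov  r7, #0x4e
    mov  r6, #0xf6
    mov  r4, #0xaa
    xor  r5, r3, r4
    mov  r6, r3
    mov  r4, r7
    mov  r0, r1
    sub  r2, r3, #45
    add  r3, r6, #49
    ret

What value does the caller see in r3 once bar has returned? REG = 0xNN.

REG = 0xfb

prologue: push r3 → mem[0xb9]=0xfb, sp=0xb9
body[0] mov  r7, #0x4e → r7=0x4e
body[1] mov  r6, #0xf6 → r6=0xf6
body[2] mov  r4, #0xaa → r4=0xaa
body[3] xor  r5, r3, r4 → r5=0x51
body[4] mov  r6, r3 → r6=0xfb
body[5] mov  r4, r7 → r4=0x4e
body[6] mov  r0, r1 → r0=0x68
body[7] sub  r2, r3, #45 → r2=0xce
body[8] add  r3, r6, #49 → r3=0x2c
epilogue: pop r3=0xfb, sp=0xba
r3 is callee-saved → restored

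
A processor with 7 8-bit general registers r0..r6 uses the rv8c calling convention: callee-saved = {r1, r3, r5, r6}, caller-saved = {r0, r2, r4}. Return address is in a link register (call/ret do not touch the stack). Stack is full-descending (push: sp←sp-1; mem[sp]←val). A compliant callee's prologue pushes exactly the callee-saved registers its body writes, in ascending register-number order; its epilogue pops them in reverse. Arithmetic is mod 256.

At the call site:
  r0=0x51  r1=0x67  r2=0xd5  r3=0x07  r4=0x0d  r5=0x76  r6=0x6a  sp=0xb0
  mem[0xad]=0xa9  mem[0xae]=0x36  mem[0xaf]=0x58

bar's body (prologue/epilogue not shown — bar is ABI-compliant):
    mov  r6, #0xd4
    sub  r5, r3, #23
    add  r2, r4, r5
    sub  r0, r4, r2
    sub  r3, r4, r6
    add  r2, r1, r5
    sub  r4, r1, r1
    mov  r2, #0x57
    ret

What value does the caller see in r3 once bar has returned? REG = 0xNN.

prologue: push r3 → mem[0xaf]=0x07, sp=0xaf
prologue: push r5 → mem[0xae]=0x76, sp=0xae
prologue: push r6 → mem[0xad]=0x6a, sp=0xad
body[0] mov  r6, #0xd4 → r6=0xd4
body[1] sub  r5, r3, #23 → r5=0xf0
body[2] add  r2, r4, r5 → r2=0xfd
body[3] sub  r0, r4, r2 → r0=0x10
body[4] sub  r3, r4, r6 → r3=0x39
body[5] add  r2, r1, r5 → r2=0x57
body[6] sub  r4, r1, r1 → r4=0x00
body[7] mov  r2, #0x57 → r2=0x57
epilogue: pop r6=0x6a, sp=0xae
epilogue: pop r5=0x76, sp=0xaf
epilogue: pop r3=0x07, sp=0xb0
r3 is callee-saved → restored

REG = 0x07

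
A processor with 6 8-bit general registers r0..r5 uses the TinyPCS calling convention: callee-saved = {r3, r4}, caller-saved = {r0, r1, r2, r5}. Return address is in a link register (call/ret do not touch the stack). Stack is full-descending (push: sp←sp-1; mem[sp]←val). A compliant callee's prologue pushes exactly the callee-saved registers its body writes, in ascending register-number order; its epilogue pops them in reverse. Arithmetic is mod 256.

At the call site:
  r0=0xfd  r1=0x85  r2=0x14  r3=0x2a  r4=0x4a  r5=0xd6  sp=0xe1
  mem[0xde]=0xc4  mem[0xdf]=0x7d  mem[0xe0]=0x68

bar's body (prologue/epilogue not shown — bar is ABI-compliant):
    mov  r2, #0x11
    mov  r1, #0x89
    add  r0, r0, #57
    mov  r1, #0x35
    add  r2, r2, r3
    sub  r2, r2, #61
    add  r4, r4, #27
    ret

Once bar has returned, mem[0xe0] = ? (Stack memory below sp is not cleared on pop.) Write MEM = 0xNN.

prologue: push r4 -> mem[0xe0]=0x4a, sp=0xe0
body[0] mov  r2, #0x11 -> r2=0x11
body[1] mov  r1, #0x89 -> r1=0x89
body[2] add  r0, r0, #57 -> r0=0x36
body[3] mov  r1, #0x35 -> r1=0x35
body[4] add  r2, r2, r3 -> r2=0x3b
body[5] sub  r2, r2, #61 -> r2=0xfe
body[6] add  r4, r4, #27 -> r4=0x65
epilogue: pop r4=0x4a, sp=0xe1
prologue pushed ['r4'] at ['0xe0']

MEM = 0x4a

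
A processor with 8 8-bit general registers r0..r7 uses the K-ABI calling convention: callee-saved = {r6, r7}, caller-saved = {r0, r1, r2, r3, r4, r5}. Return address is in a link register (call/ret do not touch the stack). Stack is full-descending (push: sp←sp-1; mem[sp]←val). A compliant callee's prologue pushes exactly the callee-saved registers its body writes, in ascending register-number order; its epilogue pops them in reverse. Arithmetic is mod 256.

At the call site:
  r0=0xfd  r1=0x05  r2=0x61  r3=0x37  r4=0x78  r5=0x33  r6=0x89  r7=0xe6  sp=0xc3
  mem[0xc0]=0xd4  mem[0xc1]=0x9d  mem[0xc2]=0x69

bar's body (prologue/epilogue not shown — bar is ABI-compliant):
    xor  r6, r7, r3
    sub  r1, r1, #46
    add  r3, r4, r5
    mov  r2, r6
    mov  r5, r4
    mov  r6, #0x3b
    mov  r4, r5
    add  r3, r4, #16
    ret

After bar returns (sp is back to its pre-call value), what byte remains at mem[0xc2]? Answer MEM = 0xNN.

MEM = 0x89

prologue: push r6 → mem[0xc2]=0x89, sp=0xc2
body[0] xor  r6, r7, r3 → r6=0xd1
body[1] sub  r1, r1, #46 → r1=0xd7
body[2] add  r3, r4, r5 → r3=0xab
body[3] mov  r2, r6 → r2=0xd1
body[4] mov  r5, r4 → r5=0x78
body[5] mov  r6, #0x3b → r6=0x3b
body[6] mov  r4, r5 → r4=0x78
body[7] add  r3, r4, #16 → r3=0x88
epilogue: pop r6=0x89, sp=0xc3
prologue pushed ['r6'] at ['0xc2']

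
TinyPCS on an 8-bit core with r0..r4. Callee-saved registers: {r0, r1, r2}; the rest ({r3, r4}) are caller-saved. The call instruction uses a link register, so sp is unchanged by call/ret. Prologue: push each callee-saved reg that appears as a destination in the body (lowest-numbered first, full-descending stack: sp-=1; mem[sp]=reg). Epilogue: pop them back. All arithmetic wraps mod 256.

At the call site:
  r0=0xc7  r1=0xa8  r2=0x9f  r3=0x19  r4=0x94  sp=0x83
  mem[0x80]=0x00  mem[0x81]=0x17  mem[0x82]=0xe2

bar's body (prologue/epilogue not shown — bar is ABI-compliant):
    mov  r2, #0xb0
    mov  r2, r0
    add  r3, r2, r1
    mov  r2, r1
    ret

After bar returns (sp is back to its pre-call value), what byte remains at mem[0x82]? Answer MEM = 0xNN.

prologue: push r2 → mem[0x82]=0x9f, sp=0x82
body[0] mov  r2, #0xb0 → r2=0xb0
body[1] mov  r2, r0 → r2=0xc7
body[2] add  r3, r2, r1 → r3=0x6f
body[3] mov  r2, r1 → r2=0xa8
epilogue: pop r2=0x9f, sp=0x83
prologue pushed ['r2'] at ['0x82']

MEM = 0x9f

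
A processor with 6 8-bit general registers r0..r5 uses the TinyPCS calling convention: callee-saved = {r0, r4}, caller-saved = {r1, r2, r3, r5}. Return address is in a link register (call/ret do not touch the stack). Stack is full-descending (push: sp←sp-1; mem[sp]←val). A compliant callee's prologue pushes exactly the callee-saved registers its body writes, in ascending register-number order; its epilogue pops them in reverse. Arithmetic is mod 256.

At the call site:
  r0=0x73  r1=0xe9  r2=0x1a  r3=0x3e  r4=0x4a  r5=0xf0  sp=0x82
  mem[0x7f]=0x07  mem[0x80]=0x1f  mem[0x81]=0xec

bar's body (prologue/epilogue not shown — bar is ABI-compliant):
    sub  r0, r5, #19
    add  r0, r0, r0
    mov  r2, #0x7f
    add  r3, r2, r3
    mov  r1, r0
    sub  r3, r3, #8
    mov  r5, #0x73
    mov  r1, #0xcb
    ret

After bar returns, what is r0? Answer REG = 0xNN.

REG = 0x73

prologue: push r0 -> mem[0x81]=0x73, sp=0x81
body[0] sub  r0, r5, #19 -> r0=0xdd
body[1] add  r0, r0, r0 -> r0=0xba
body[2] mov  r2, #0x7f -> r2=0x7f
body[3] add  r3, r2, r3 -> r3=0xbd
body[4] mov  r1, r0 -> r1=0xba
body[5] sub  r3, r3, #8 -> r3=0xb5
body[6] mov  r5, #0x73 -> r5=0x73
body[7] mov  r1, #0xcb -> r1=0xcb
epilogue: pop r0=0x73, sp=0x82
r0 is callee-saved -> restored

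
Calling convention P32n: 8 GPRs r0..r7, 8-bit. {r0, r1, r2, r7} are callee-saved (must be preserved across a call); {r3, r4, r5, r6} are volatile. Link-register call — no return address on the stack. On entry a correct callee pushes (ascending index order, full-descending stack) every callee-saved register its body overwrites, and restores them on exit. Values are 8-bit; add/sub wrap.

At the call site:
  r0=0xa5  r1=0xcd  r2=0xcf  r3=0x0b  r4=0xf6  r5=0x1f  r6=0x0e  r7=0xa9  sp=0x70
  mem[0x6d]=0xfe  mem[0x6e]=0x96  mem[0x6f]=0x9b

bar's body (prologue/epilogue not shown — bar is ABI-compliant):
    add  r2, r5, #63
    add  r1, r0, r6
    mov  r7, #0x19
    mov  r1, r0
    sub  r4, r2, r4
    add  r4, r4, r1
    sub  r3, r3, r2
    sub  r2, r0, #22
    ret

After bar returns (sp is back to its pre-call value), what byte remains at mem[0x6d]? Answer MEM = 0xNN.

MEM = 0xa9

prologue: push r1 -> mem[0x6f]=0xcd, sp=0x6f
prologue: push r2 -> mem[0x6e]=0xcf, sp=0x6e
prologue: push r7 -> mem[0x6d]=0xa9, sp=0x6d
body[0] add  r2, r5, #63 -> r2=0x5e
body[1] add  r1, r0, r6 -> r1=0xb3
body[2] mov  r7, #0x19 -> r7=0x19
body[3] mov  r1, r0 -> r1=0xa5
body[4] sub  r4, r2, r4 -> r4=0x68
body[5] add  r4, r4, r1 -> r4=0x0d
body[6] sub  r3, r3, r2 -> r3=0xad
body[7] sub  r2, r0, #22 -> r2=0x8f
epilogue: pop r7=0xa9, sp=0x6e
epilogue: pop r2=0xcf, sp=0x6f
epilogue: pop r1=0xcd, sp=0x70
prologue pushed ['r1', 'r2', 'r7'] at ['0x6f', '0x6e', '0x6d']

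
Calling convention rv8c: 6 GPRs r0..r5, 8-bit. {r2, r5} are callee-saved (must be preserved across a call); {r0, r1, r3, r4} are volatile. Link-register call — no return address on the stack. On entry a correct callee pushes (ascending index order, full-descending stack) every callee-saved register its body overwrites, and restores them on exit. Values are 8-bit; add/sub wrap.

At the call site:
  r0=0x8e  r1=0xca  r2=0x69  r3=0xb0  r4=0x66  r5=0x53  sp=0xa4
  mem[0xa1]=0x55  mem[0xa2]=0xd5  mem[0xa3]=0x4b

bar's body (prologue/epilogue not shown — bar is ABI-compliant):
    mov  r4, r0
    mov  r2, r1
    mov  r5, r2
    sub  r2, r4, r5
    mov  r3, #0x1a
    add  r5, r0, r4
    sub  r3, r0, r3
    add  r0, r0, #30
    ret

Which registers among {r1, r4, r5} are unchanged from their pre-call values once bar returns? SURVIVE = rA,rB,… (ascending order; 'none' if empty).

prologue: push r2 → mem[0xa3]=0x69, sp=0xa3
prologue: push r5 → mem[0xa2]=0x53, sp=0xa2
body[0] mov  r4, r0 → r4=0x8e
body[1] mov  r2, r1 → r2=0xca
body[2] mov  r5, r2 → r5=0xca
body[3] sub  r2, r4, r5 → r2=0xc4
body[4] mov  r3, #0x1a → r3=0x1a
body[5] add  r5, r0, r4 → r5=0x1c
body[6] sub  r3, r0, r3 → r3=0x74
body[7] add  r0, r0, #30 → r0=0xac
epilogue: pop r5=0x53, sp=0xa3
epilogue: pop r2=0x69, sp=0xa4
r1: caller-saved, written=False
r4: caller-saved, written=True
r5: callee-saved, written=True

SURVIVE = r1,r5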